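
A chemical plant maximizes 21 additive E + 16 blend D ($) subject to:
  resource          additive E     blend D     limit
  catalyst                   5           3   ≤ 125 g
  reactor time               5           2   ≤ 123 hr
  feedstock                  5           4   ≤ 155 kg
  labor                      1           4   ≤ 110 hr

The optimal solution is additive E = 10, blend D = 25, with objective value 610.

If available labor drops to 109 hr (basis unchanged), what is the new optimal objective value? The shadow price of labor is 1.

Δb = -1, so new z* = 610 + (1)·(-1) = 610 − 1 = 609.

609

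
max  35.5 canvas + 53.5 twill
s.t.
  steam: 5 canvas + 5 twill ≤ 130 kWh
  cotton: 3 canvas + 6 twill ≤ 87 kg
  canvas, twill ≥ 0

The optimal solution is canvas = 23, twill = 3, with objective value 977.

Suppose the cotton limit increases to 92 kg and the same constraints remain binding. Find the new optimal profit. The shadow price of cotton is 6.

1007

Δb = 5, so new z* = 977 + (6)·(5) = 977 + 30 = 1007.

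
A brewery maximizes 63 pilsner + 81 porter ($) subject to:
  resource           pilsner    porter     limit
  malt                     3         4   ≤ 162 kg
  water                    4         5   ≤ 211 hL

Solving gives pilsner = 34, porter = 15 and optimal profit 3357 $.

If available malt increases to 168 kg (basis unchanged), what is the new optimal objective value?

Both malt and water are binding at x*.
Dual feasibility on the basic columns requires 3·y_malt + 4·y_water = 63, 4·y_malt + 5·y_water = 81.
This yields shadow prices y_malt = 9, y_water = 9.
Δz = y_malt·Δb = 9 × (6) = 54, so new z* = 3357 + 54 = 3411.

3411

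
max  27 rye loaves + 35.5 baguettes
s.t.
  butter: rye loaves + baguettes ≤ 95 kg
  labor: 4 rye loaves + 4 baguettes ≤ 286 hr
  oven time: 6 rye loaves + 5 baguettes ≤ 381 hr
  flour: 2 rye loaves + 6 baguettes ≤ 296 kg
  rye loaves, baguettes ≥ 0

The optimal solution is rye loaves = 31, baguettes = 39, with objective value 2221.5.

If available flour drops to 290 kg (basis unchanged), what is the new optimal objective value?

Check each constraint at x*: butter 70/95 (slack 25); labor 280/286 (slack 6); oven time 381/381 (tight); flour 296/296 (tight).
Since butter, labor are not tight, their duals are 0.
Dual feasibility on the basic columns requires 6·y_oven time + 2·y_flour = 27, 5·y_oven time + 6·y_flour = 35.5.
This yields shadow prices y_oven time = 3.5, y_flour = 3.
Δz = y_flour·Δb = 3 × (-6) = -18, so new z* = 2221.5 − 18 = 2203.5.

2203.5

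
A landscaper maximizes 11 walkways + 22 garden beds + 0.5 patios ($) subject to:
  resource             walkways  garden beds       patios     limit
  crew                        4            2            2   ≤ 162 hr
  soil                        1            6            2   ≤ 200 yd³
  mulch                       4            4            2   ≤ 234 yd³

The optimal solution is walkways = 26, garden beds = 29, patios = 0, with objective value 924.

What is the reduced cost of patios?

Check each constraint at x*: crew 162/162 (tight); soil 200/200 (tight); mulch 220/234 (slack 14).
Slack constraints have shadow price 0 (complementary slackness).
The binding rows give the dual system: 4·y_crew + 1·y_soil = 11 and 2·y_crew + 6·y_soil = 22.
→ y_crew = 2 and y_soil = 3.
Reduced cost of patios: c₃ − yᵀa₃ = 0.5 − (2·2 + 3·2) = 0.5 − 10 = -9.5.

-9.5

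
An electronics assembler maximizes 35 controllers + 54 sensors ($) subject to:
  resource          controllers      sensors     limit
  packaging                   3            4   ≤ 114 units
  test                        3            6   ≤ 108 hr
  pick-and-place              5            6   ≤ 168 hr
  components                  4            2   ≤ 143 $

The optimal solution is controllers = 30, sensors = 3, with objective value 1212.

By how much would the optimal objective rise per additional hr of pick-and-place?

Check each constraint at x*: packaging 102/114 (slack 12); test 108/108 (tight); pick-and-place 168/168 (tight); components 126/143 (slack 17).
Slack constraints have shadow price 0 (complementary slackness).
From A_Bᵀ y = c: 3·y_test + 5·y_pick-and-place = 35; 6·y_test + 6·y_pick-and-place = 54.
This yields shadow prices y_test = 5, y_pick-and-place = 4.
Shadow price of pick-and-place = 4.

4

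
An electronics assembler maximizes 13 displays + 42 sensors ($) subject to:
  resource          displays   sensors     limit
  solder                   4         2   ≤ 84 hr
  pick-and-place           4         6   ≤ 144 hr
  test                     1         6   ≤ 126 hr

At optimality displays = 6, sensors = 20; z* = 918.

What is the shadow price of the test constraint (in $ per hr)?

5

Check each constraint at x*: solder 64/84 (slack 20); pick-and-place 144/144 (tight); test 126/126 (tight).
Since solder is not tight, its dual is 0.
From A_Bᵀ y = c: 4·y_pick-and-place + 1·y_test = 13; 6·y_pick-and-place + 6·y_test = 42.
Solving: y_pick-and-place = 2, y_test = 5.
Shadow price of test = 5.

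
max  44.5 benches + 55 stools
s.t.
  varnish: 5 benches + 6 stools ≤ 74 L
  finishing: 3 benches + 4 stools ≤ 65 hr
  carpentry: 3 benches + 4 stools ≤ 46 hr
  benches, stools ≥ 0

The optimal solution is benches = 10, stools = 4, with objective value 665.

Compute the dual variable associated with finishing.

0

Check each constraint at x*: varnish 74/74 (tight); finishing 46/65 (slack 19); carpentry 46/46 (tight).
Since finishing is not tight, its dual is 0.
The binding rows give the dual system: 5·y_varnish + 3·y_carpentry = 44.5 and 6·y_varnish + 4·y_carpentry = 55.
Solving: y_varnish = 6.5, y_carpentry = 4.
Shadow price of finishing = 0.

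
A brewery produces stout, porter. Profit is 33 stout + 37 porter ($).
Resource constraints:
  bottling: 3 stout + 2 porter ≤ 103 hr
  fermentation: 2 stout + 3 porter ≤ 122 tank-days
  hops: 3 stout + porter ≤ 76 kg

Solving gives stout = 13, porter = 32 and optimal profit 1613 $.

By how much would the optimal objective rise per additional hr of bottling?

Check each constraint at x*: bottling 103/103 (tight); fermentation 122/122 (tight); hops 71/76 (slack 5).
Since hops is not tight, its dual is 0.
Dual feasibility on the basic columns requires 3·y_bottling + 2·y_fermentation = 33, 2·y_bottling + 3·y_fermentation = 37.
→ y_bottling = 5 and y_fermentation = 9.
Shadow price of bottling = 5.

5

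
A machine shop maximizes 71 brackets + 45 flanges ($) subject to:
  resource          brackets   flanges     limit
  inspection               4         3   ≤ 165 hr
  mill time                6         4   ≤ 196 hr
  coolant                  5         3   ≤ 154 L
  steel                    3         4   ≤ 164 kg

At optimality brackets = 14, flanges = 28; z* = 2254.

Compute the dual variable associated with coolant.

7

Check each constraint at x*: inspection 140/165 (slack 25); mill time 196/196 (tight); coolant 154/154 (tight); steel 154/164 (slack 10).
Since inspection, steel are not tight, their duals are 0.
The binding rows give the dual system: 6·y_mill time + 5·y_coolant = 71 and 4·y_mill time + 3·y_coolant = 45.
Solving: y_mill time = 6, y_coolant = 7.
Shadow price of coolant = 7.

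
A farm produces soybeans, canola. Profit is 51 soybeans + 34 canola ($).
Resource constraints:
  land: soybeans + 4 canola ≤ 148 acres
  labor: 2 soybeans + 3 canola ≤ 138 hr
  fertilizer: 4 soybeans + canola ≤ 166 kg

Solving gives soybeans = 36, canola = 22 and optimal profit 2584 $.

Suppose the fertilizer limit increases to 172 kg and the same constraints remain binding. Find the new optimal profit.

2635

Binding: labor and fertilizer. Non-binding: land (24 unused).
Slack constraints have shadow price 0 (complementary slackness).
Dual feasibility on the basic columns requires 2·y_labor + 4·y_fertilizer = 51, 3·y_labor + 1·y_fertilizer = 34.
Solving: y_labor = 8.5, y_fertilizer = 8.5.
Δz = y_fertilizer·Δb = 8.5 × (6) = 51, so new z* = 2584 + 51 = 2635.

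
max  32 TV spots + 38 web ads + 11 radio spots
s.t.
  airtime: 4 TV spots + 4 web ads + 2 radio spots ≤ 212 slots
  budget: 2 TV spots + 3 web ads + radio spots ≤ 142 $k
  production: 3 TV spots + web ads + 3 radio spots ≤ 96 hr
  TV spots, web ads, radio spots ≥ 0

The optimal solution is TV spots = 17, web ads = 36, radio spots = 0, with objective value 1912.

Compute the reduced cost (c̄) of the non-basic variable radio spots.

Binding: airtime and budget. Non-binding: production (9 unused).
Since production is not tight, its dual is 0.
Dual feasibility on the basic columns requires 4·y_airtime + 2·y_budget = 32, 4·y_airtime + 3·y_budget = 38.
→ y_airtime = 5 and y_budget = 6.
Reduced cost of radio spots: c₃ − yᵀa₃ = 11 − (5·2 + 6·1) = 11 − 16 = -5.

-5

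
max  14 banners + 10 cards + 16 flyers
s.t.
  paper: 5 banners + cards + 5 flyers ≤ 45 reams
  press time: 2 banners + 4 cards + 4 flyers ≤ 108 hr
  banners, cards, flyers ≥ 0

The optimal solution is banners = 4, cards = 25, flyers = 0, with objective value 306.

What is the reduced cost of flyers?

Check each constraint at x*: paper 45/45 (tight); press time 108/108 (tight).
The binding rows give the dual system: 5·y_paper + 2·y_press time = 14 and 1·y_paper + 4·y_press time = 10.
This yields shadow prices y_paper = 2, y_press time = 2.
Reduced cost of flyers: c₃ − yᵀa₃ = 16 − (2·5 + 2·4) = 16 − 18 = -2.

-2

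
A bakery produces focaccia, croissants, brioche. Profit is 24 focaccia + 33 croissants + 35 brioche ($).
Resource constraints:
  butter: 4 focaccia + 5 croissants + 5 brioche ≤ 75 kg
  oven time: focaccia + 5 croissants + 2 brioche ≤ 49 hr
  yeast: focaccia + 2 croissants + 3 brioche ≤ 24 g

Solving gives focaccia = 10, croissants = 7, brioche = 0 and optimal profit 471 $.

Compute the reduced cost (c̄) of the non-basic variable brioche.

-2

Check each constraint at x*: butter 75/75 (tight); oven time 45/49 (slack 4); yeast 24/24 (tight).
Since oven time is not tight, its dual is 0.
From A_Bᵀ y = c: 4·y_butter + 1·y_yeast = 24; 5·y_butter + 2·y_yeast = 33.
Solving: y_butter = 5, y_yeast = 4.
Reduced cost of brioche: c₃ − yᵀa₃ = 35 − (5·5 + 4·3) = 35 − 37 = -2.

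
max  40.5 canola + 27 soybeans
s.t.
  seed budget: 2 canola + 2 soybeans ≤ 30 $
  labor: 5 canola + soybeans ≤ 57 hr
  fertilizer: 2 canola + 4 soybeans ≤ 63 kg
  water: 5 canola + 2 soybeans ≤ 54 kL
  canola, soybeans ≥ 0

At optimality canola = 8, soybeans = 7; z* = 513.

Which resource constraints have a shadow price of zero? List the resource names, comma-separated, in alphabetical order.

fertilizer, labor

seed budget: 30/30 (binding)
labor: 47/57 (slack 10)
fertilizer: 44/63 (slack 19)
water: 54/54 (binding)
By complementary slackness, a constraint with positive slack has shadow price 0 → fertilizer, labor.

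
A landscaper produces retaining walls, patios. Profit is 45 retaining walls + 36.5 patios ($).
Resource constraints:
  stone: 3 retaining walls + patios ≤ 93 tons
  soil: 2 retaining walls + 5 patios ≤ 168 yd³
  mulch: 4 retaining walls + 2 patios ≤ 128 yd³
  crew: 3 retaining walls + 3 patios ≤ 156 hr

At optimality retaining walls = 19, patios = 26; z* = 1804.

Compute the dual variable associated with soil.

Binding: soil and mulch. Non-binding: stone (10 unused), crew (21 unused).
Since stone, crew are not tight, their duals are 0.
From A_Bᵀ y = c: 2·y_soil + 4·y_mulch = 45; 5·y_soil + 2·y_mulch = 36.5.
Solving: y_soil = 3.5, y_mulch = 9.5.
Shadow price of soil = 3.5.

3.5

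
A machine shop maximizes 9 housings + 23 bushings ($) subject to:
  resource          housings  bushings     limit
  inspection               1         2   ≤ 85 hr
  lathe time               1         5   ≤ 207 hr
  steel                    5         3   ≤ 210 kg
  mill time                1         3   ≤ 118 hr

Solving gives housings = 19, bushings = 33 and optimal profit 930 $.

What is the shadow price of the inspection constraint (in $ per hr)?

At the optimum: inspection uses 85 of 85 (binding); lathe time uses 184 of 207 (slack = 23); steel uses 194 of 210 (slack = 16); mill time uses 118 of 118 (binding).
By complementary slackness, y = 0 for the non-binding constraints.
Dual feasibility on the basic columns requires 1·y_inspection + 1·y_mill time = 9, 2·y_inspection + 3·y_mill time = 23.
This yields shadow prices y_inspection = 4, y_mill time = 5.
Shadow price of inspection = 4.

4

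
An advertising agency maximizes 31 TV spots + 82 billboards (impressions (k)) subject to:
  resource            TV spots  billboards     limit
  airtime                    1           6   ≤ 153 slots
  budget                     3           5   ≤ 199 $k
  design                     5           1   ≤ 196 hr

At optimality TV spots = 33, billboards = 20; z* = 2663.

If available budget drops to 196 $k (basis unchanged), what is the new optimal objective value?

Binding: airtime and budget. Non-binding: design (11 unused).
Since design is not tight, its dual is 0.
The binding rows give the dual system: 1·y_airtime + 3·y_budget = 31 and 6·y_airtime + 5·y_budget = 82.
Solving: y_airtime = 7, y_budget = 8.
Δz = y_budget·Δb = 8 × (-3) = -24, so new z* = 2663 − 24 = 2639.

2639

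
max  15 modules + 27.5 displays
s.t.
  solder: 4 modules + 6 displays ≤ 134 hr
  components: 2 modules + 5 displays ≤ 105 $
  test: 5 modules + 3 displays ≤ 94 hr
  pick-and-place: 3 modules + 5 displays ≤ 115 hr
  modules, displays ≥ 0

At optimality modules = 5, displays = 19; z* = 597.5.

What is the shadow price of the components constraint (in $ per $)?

2.5

Binding: solder and components. Non-binding: test (12 unused), pick-and-place (5 unused).
By complementary slackness, y = 0 for the non-binding constraints.
From A_Bᵀ y = c: 4·y_solder + 2·y_components = 15; 6·y_solder + 5·y_components = 27.5.
→ y_solder = 2.5 and y_components = 2.5.
Shadow price of components = 2.5.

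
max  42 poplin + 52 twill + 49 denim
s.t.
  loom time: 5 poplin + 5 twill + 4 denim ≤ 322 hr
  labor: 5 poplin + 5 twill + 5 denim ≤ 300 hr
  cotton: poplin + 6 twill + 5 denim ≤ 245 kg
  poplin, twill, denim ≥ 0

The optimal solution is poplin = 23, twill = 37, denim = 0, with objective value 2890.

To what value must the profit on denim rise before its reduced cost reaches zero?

Binding: labor and cotton. Non-binding: loom time (22 unused).
Since loom time is not tight, its dual is 0.
The binding rows give the dual system: 5·y_labor + 1·y_cotton = 42 and 5·y_labor + 6·y_cotton = 52.
→ y_labor = 8 and y_cotton = 2.
denim enters the basis when its profit ≥ yᵀa₃ = 8·5 + 2·5 = 50.

50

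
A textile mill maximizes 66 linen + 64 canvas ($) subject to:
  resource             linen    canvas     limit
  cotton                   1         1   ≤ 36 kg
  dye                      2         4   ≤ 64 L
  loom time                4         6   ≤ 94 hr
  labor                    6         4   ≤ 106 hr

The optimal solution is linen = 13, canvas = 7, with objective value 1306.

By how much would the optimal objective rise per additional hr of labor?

At the optimum: cotton uses 20 of 36 (slack = 16); dye uses 54 of 64 (slack = 10); loom time uses 94 of 94 (binding); labor uses 106 of 106 (binding).
By complementary slackness, y = 0 for the non-binding constraints.
From A_Bᵀ y = c: 4·y_loom time + 6·y_labor = 66; 6·y_loom time + 4·y_labor = 64.
→ y_loom time = 6 and y_labor = 7.
Shadow price of labor = 7.

7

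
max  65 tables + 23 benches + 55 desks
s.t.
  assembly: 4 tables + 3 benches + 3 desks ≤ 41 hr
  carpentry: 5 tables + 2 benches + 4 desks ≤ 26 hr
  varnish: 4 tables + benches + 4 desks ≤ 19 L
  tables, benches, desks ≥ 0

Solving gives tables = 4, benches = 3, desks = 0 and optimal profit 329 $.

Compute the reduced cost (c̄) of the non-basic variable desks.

Check each constraint at x*: assembly 25/41 (slack 16); carpentry 26/26 (tight); varnish 19/19 (tight).
Since assembly is not tight, its dual is 0.
Dual feasibility on the basic columns requires 5·y_carpentry + 4·y_varnish = 65, 2·y_carpentry + 1·y_varnish = 23.
This yields shadow prices y_carpentry = 9, y_varnish = 5.
Reduced cost of desks: c₃ − yᵀa₃ = 55 − (9·4 + 5·4) = 55 − 56 = -1.

-1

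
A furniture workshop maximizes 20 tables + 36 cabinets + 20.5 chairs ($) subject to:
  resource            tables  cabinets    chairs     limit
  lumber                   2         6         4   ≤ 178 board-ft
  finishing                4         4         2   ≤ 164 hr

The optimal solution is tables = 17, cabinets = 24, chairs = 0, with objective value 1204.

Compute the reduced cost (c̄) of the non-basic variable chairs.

-1.5

Both lumber and finishing are binding at x*.
Dual feasibility on the basic columns requires 2·y_lumber + 4·y_finishing = 20, 6·y_lumber + 4·y_finishing = 36.
This yields shadow prices y_lumber = 4, y_finishing = 3.
Reduced cost of chairs: c₃ − yᵀa₃ = 20.5 − (4·4 + 3·2) = 20.5 − 22 = -1.5.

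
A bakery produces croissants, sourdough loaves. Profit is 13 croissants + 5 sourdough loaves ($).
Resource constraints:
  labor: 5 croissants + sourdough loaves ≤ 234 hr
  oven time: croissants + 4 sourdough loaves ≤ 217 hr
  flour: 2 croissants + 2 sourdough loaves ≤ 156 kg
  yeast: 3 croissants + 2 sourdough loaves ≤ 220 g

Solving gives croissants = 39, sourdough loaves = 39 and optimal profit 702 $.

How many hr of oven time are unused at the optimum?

22

oven time used = 1·39 + 4·39 = 195; slack = 217 − 195 = 22.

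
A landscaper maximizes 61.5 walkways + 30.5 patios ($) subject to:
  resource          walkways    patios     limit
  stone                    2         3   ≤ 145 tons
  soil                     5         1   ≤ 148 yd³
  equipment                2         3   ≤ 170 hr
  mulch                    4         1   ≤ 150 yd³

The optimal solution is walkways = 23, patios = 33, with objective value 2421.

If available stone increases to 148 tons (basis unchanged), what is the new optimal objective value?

2442

Check each constraint at x*: stone 145/145 (tight); soil 148/148 (tight); equipment 145/170 (slack 25); mulch 125/150 (slack 25).
Since equipment, mulch are not tight, their duals are 0.
From A_Bᵀ y = c: 2·y_stone + 5·y_soil = 61.5; 3·y_stone + 1·y_soil = 30.5.
Solving: y_stone = 7, y_soil = 9.5.
Δz = y_stone·Δb = 7 × (3) = 21, so new z* = 2421 + 21 = 2442.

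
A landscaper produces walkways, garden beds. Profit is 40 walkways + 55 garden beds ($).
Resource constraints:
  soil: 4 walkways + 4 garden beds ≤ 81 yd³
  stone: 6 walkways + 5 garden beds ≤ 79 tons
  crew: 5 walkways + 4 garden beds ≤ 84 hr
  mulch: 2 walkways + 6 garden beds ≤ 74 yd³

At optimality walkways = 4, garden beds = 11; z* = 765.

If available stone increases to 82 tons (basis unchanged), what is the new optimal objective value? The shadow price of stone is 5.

Δb = 3, so new z* = 765 + (5)·(3) = 765 + 15 = 780.

780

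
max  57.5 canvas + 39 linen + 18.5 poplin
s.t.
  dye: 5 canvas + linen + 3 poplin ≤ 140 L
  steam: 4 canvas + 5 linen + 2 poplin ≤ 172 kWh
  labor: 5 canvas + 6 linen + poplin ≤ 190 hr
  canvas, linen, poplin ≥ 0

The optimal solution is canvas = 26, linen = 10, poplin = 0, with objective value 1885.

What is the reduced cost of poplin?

-5

At the optimum: dye uses 140 of 140 (binding); steam uses 154 of 172 (slack = 18); labor uses 190 of 190 (binding).
Slack constraints have shadow price 0 (complementary slackness).
From A_Bᵀ y = c: 5·y_dye + 5·y_labor = 57.5; 1·y_dye + 6·y_labor = 39.
→ y_dye = 6 and y_labor = 5.5.
Reduced cost of poplin: c₃ − yᵀa₃ = 18.5 − (6·3 + 5.5·1) = 18.5 − 23.5 = -5.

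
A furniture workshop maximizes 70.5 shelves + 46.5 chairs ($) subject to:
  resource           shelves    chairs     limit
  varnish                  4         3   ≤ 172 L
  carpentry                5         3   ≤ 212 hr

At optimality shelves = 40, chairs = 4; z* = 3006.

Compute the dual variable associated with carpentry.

Check each constraint at x*: varnish 172/172 (tight); carpentry 212/212 (tight).
From A_Bᵀ y = c: 4·y_varnish + 5·y_carpentry = 70.5; 3·y_varnish + 3·y_carpentry = 46.5.
Solving: y_varnish = 7, y_carpentry = 8.5.
Shadow price of carpentry = 8.5.

8.5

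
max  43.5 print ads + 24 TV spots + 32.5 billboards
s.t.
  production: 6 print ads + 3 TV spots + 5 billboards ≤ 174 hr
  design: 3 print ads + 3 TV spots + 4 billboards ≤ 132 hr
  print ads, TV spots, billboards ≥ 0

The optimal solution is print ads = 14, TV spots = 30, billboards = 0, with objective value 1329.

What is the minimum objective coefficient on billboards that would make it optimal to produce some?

Both production and design are binding at x*.
From A_Bᵀ y = c: 6·y_production + 3·y_design = 43.5; 3·y_production + 3·y_design = 24.
This yields shadow prices y_production = 6.5, y_design = 1.5.
billboards enters the basis when its profit ≥ yᵀa₃ = 6.5·5 + 1.5·4 = 38.5.

38.5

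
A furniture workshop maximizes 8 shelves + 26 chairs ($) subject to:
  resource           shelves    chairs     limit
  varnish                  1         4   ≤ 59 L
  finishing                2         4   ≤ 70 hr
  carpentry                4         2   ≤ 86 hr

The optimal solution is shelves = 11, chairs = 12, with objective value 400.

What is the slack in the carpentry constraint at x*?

carpentry used = 4·11 + 2·12 = 68; slack = 86 − 68 = 18.

18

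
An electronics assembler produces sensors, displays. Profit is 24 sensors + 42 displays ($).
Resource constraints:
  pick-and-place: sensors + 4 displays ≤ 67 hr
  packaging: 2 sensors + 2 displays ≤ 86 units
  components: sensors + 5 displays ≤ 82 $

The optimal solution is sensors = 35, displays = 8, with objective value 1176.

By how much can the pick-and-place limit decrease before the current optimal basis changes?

24

Binding constraints: pick-and-place, packaging. The basis is B = [[1,4],[2,2]] with det -6.
Per unit decrease in pick-and-place, x* moves by d = (0.3333, -0.3333).
The basis stays optimal until displays reaches 0; allowable decrease = 24 hr.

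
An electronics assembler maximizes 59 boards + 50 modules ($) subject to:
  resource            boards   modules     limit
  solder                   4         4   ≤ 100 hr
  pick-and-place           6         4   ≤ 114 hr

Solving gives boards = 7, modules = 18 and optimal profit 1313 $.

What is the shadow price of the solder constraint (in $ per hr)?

At the optimum: solder uses 100 of 100 (binding); pick-and-place uses 114 of 114 (binding).
The binding rows give the dual system: 4·y_solder + 6·y_pick-and-place = 59 and 4·y_solder + 4·y_pick-and-place = 50.
→ y_solder = 8 and y_pick-and-place = 4.5.
Shadow price of solder = 8.

8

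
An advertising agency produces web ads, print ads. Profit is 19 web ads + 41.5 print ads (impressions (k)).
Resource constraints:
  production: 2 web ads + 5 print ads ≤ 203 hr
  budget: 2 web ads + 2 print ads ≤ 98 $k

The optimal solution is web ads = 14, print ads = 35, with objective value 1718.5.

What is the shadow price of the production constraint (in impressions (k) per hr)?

Check each constraint at x*: production 203/203 (tight); budget 98/98 (tight).
The binding rows give the dual system: 2·y_production + 2·y_budget = 19 and 5·y_production + 2·y_budget = 41.5.
→ y_production = 7.5 and y_budget = 2.
Shadow price of production = 7.5.

7.5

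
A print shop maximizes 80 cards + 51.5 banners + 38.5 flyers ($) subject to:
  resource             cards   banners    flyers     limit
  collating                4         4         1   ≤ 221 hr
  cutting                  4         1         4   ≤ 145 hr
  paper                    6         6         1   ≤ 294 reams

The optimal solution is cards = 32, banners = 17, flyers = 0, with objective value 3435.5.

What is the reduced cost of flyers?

Binding: cutting and paper. Non-binding: collating (25 unused).
By complementary slackness, y = 0 for the non-binding constraint.
From A_Bᵀ y = c: 4·y_cutting + 6·y_paper = 80; 1·y_cutting + 6·y_paper = 51.5.
This yields shadow prices y_cutting = 9.5, y_paper = 7.
Reduced cost of flyers: c₃ − yᵀa₃ = 38.5 − (9.5·4 + 7·1) = 38.5 − 45 = -6.5.

-6.5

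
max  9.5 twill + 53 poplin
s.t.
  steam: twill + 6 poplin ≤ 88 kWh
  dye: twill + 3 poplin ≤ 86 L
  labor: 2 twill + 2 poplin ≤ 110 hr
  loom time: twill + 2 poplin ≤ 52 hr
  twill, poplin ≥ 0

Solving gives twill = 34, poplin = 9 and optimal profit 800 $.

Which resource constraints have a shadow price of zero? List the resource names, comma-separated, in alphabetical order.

steam: 88/88 (binding)
dye: 61/86 (slack 25)
labor: 86/110 (slack 24)
loom time: 52/52 (binding)
By complementary slackness, a constraint with positive slack has shadow price 0 → dye, labor.

dye, labor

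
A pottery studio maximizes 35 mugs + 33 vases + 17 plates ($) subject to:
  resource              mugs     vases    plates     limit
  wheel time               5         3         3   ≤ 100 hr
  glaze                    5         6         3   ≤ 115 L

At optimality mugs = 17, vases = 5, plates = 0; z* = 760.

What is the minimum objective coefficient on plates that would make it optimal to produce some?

21

Check each constraint at x*: wheel time 100/100 (tight); glaze 115/115 (tight).
From A_Bᵀ y = c: 5·y_wheel time + 5·y_glaze = 35; 3·y_wheel time + 6·y_glaze = 33.
Solving: y_wheel time = 3, y_glaze = 4.
plates enters the basis when its profit ≥ yᵀa₃ = 3·3 + 4·3 = 21.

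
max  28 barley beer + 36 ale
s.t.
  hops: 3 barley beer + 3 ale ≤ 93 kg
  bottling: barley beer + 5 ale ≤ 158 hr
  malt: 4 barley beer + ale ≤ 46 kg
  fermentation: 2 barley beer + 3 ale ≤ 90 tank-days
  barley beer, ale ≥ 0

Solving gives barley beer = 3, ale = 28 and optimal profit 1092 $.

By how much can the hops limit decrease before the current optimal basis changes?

3

Binding constraints: hops, fermentation. The basis is B = [[3,3],[2,3]] with det 3.
Per unit decrease in hops, x* moves by d = (-1, 0.6667).
The basis stays optimal until barley beer reaches 0; allowable decrease = 3 kg.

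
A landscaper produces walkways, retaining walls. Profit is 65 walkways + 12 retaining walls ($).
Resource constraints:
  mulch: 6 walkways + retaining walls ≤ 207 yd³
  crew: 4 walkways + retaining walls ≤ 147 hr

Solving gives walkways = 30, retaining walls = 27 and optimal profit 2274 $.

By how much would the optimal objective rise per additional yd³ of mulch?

At the optimum: mulch uses 207 of 207 (binding); crew uses 147 of 147 (binding).
From A_Bᵀ y = c: 6·y_mulch + 4·y_crew = 65; 1·y_mulch + 1·y_crew = 12.
Solving: y_mulch = 8.5, y_crew = 3.5.
Shadow price of mulch = 8.5.

8.5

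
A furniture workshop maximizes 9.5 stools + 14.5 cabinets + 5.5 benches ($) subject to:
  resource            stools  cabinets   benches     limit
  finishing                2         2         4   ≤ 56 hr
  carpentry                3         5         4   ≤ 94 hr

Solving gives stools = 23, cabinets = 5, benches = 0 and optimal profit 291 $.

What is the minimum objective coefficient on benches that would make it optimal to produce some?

Both finishing and carpentry are binding at x*.
The binding rows give the dual system: 2·y_finishing + 3·y_carpentry = 9.5 and 2·y_finishing + 5·y_carpentry = 14.5.
→ y_finishing = 1 and y_carpentry = 2.5.
benches enters the basis when its profit ≥ yᵀa₃ = 1·4 + 2.5·4 = 14.

14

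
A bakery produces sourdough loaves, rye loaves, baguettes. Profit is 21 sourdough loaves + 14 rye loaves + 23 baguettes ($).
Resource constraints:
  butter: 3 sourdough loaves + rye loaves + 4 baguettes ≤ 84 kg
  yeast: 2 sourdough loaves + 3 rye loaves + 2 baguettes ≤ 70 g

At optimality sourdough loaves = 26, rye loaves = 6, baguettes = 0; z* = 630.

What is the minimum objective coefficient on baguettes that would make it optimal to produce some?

Check each constraint at x*: butter 84/84 (tight); yeast 70/70 (tight).
From A_Bᵀ y = c: 3·y_butter + 2·y_yeast = 21; 1·y_butter + 3·y_yeast = 14.
Solving: y_butter = 5, y_yeast = 3.
baguettes enters the basis when its profit ≥ yᵀa₃ = 5·4 + 3·2 = 26.

26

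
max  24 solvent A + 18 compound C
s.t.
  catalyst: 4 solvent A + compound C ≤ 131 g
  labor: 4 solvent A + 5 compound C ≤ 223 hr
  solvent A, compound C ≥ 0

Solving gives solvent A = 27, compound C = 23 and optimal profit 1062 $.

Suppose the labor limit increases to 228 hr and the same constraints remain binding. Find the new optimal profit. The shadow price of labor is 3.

Δb = 5, so new z* = 1062 + (3)·(5) = 1062 + 15 = 1077.

1077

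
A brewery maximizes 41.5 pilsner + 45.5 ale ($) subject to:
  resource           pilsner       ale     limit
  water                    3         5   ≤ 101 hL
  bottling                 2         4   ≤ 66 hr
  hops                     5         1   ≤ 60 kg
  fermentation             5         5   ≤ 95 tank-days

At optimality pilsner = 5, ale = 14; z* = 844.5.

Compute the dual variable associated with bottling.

2

Check each constraint at x*: water 85/101 (slack 16); bottling 66/66 (tight); hops 39/60 (slack 21); fermentation 95/95 (tight).
Since water, hops are not tight, their duals are 0.
The binding rows give the dual system: 2·y_bottling + 5·y_fermentation = 41.5 and 4·y_bottling + 5·y_fermentation = 45.5.
This yields shadow prices y_bottling = 2, y_fermentation = 7.5.
Shadow price of bottling = 2.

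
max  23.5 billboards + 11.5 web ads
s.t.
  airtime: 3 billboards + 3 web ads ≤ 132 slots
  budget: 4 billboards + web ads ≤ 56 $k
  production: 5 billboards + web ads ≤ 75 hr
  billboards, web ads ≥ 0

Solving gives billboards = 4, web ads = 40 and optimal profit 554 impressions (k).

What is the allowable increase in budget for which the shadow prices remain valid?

Binding constraints: airtime, budget. The basis is B = [[3,3],[4,1]] with det -9.
Per unit increase in budget, x* moves by d = (0.3333, -0.3333).
The basis stays optimal until production becomes binding; allowable increase = 11.25 $k.

11.25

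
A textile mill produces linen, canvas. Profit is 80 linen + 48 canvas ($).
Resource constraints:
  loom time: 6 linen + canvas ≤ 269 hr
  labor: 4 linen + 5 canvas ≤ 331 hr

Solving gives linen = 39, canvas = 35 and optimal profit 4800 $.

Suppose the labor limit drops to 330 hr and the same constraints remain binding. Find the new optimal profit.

4792

Both loom time and labor are binding at x*.
Dual feasibility on the basic columns requires 6·y_loom time + 4·y_labor = 80, 1·y_loom time + 5·y_labor = 48.
→ y_loom time = 8 and y_labor = 8.
Δz = y_labor·Δb = 8 × (-1) = -8, so new z* = 4800 − 8 = 4792.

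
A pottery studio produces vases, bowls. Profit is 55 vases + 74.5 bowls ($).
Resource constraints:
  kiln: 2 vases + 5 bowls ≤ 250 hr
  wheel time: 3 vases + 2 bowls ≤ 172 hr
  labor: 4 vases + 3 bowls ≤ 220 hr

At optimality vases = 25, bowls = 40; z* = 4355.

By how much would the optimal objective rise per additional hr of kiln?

Binding: kiln and labor. Non-binding: wheel time (17 unused).
Slack constraints have shadow price 0 (complementary slackness).
The binding rows give the dual system: 2·y_kiln + 4·y_labor = 55 and 5·y_kiln + 3·y_labor = 74.5.
This yields shadow prices y_kiln = 9.5, y_labor = 9.
Shadow price of kiln = 9.5.

9.5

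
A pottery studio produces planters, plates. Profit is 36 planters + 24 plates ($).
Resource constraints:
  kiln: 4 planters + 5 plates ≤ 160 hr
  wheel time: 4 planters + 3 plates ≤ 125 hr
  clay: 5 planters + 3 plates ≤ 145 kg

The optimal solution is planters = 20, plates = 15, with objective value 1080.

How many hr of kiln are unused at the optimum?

kiln used = 4·20 + 5·15 = 155; slack = 160 − 155 = 5.

5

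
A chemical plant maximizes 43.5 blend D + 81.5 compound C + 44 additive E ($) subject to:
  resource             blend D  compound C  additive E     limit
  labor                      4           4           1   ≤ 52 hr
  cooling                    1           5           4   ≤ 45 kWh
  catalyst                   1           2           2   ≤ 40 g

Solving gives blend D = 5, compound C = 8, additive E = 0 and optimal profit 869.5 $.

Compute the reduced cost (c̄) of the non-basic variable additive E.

Check each constraint at x*: labor 52/52 (tight); cooling 45/45 (tight); catalyst 21/40 (slack 19).
By complementary slackness, y = 0 for the non-binding constraint.
The binding rows give the dual system: 4·y_labor + 1·y_cooling = 43.5 and 4·y_labor + 5·y_cooling = 81.5.
This yields shadow prices y_labor = 8.5, y_cooling = 9.5.
Reduced cost of additive E: c₃ − yᵀa₃ = 44 − (8.5·1 + 9.5·4) = 44 − 46.5 = -2.5.

-2.5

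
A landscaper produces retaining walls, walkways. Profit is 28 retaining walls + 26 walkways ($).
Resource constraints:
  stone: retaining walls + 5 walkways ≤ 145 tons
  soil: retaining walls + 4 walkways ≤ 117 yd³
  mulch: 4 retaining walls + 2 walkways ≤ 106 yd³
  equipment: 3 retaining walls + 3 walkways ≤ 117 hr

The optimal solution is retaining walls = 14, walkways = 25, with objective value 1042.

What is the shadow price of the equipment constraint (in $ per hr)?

Check each constraint at x*: stone 139/145 (slack 6); soil 114/117 (slack 3); mulch 106/106 (tight); equipment 117/117 (tight).
Since stone, soil are not tight, their duals are 0.
From A_Bᵀ y = c: 4·y_mulch + 3·y_equipment = 28; 2·y_mulch + 3·y_equipment = 26.
This yields shadow prices y_mulch = 1, y_equipment = 8.
Shadow price of equipment = 8.

8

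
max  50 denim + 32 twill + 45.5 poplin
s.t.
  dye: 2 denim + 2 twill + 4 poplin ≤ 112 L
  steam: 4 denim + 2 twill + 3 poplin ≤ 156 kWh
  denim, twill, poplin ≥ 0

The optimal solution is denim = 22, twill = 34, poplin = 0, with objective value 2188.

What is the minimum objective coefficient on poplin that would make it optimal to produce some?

Both dye and steam are binding at x*.
The binding rows give the dual system: 2·y_dye + 4·y_steam = 50 and 2·y_dye + 2·y_steam = 32.
→ y_dye = 7 and y_steam = 9.
poplin enters the basis when its profit ≥ yᵀa₃ = 7·4 + 9·3 = 55.

55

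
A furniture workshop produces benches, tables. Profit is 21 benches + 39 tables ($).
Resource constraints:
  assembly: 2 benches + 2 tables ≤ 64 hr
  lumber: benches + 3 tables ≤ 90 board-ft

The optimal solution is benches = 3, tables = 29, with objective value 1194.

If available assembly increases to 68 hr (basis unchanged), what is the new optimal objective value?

1218

Check each constraint at x*: assembly 64/64 (tight); lumber 90/90 (tight).
From A_Bᵀ y = c: 2·y_assembly + 1·y_lumber = 21; 2·y_assembly + 3·y_lumber = 39.
Solving: y_assembly = 6, y_lumber = 9.
Δz = y_assembly·Δb = 6 × (4) = 24, so new z* = 1194 + 24 = 1218.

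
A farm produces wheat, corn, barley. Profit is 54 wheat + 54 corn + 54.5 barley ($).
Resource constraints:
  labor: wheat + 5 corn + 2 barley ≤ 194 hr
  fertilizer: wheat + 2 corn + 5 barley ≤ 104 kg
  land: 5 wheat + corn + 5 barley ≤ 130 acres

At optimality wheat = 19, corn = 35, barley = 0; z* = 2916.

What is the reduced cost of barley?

-8.5

Binding: labor and land. Non-binding: fertilizer (15 unused).
Slack constraints have shadow price 0 (complementary slackness).
The binding rows give the dual system: 1·y_labor + 5·y_land = 54 and 5·y_labor + 1·y_land = 54.
This yields shadow prices y_labor = 9, y_land = 9.
Reduced cost of barley: c₃ − yᵀa₃ = 54.5 − (9·2 + 9·5) = 54.5 − 63 = -8.5.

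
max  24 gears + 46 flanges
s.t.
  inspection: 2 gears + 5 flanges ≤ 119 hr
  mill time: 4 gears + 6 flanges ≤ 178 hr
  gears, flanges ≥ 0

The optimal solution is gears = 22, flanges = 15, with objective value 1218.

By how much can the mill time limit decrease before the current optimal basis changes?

35.2

Binding constraints: inspection, mill time. The basis is B = [[2,5],[4,6]] with det -8.
Per unit decrease in mill time, x* moves by d = (-0.625, 0.25).
The basis stays optimal until gears reaches 0; allowable decrease = 35.2 hr.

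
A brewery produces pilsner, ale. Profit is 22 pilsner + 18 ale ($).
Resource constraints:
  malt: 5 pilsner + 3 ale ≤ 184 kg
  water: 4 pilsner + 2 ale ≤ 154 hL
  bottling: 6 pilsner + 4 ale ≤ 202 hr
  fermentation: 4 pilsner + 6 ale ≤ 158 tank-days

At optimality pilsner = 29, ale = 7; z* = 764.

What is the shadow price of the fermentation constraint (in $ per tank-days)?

1

Binding: bottling and fermentation. Non-binding: malt (18 unused), water (24 unused).
By complementary slackness, y = 0 for the non-binding constraints.
Dual feasibility on the basic columns requires 6·y_bottling + 4·y_fermentation = 22, 4·y_bottling + 6·y_fermentation = 18.
→ y_bottling = 3 and y_fermentation = 1.
Shadow price of fermentation = 1.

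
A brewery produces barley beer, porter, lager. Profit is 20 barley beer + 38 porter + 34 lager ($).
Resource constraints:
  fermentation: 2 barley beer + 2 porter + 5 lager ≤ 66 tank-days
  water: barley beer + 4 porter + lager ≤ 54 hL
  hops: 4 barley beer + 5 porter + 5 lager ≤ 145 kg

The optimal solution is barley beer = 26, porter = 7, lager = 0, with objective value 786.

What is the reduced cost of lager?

-7

Binding: fermentation and water. Non-binding: hops (6 unused).
Slack constraints have shadow price 0 (complementary slackness).
From A_Bᵀ y = c: 2·y_fermentation + 1·y_water = 20; 2·y_fermentation + 4·y_water = 38.
Solving: y_fermentation = 7, y_water = 6.
Reduced cost of lager: c₃ − yᵀa₃ = 34 − (7·5 + 6·1) = 34 − 41 = -7.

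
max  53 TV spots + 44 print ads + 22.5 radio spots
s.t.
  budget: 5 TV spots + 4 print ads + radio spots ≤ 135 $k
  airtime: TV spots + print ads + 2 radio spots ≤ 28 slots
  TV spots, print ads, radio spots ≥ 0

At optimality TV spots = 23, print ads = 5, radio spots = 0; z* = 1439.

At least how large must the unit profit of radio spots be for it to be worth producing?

Check each constraint at x*: budget 135/135 (tight); airtime 28/28 (tight).
From A_Bᵀ y = c: 5·y_budget + 1·y_airtime = 53; 4·y_budget + 1·y_airtime = 44.
→ y_budget = 9 and y_airtime = 8.
radio spots enters the basis when its profit ≥ yᵀa₃ = 9·1 + 8·2 = 25.

25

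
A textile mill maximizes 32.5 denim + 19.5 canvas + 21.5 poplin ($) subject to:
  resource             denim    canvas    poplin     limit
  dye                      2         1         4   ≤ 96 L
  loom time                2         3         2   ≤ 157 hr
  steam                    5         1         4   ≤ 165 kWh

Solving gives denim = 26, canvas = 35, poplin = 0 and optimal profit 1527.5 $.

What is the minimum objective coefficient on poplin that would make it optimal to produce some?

At the optimum: dye uses 87 of 96 (slack = 9); loom time uses 157 of 157 (binding); steam uses 165 of 165 (binding).
Slack constraints have shadow price 0 (complementary slackness).
Dual feasibility on the basic columns requires 2·y_loom time + 5·y_steam = 32.5, 3·y_loom time + 1·y_steam = 19.5.
→ y_loom time = 5 and y_steam = 4.5.
poplin enters the basis when its profit ≥ yᵀa₃ = 5·2 + 4.5·4 = 28.

28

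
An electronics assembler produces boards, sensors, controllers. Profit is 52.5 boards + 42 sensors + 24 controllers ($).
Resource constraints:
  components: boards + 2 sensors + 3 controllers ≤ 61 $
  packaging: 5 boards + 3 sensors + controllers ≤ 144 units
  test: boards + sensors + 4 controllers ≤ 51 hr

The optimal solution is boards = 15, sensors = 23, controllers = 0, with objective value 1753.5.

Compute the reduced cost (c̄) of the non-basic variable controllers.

-7.5

Binding: components and packaging. Non-binding: test (13 unused).
By complementary slackness, y = 0 for the non-binding constraint.
Dual feasibility on the basic columns requires 1·y_components + 5·y_packaging = 52.5, 2·y_components + 3·y_packaging = 42.
→ y_components = 7.5 and y_packaging = 9.
Reduced cost of controllers: c₃ − yᵀa₃ = 24 − (7.5·3 + 9·1) = 24 − 31.5 = -7.5.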